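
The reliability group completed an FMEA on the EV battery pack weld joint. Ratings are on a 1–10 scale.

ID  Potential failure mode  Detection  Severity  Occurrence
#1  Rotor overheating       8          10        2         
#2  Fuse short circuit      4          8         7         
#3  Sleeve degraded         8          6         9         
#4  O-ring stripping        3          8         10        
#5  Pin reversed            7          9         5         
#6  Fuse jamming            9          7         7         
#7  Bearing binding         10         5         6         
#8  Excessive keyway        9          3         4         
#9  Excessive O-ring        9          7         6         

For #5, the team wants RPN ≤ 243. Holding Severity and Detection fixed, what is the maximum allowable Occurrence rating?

#5: S=9, O=5, D=7 → current RPN = 315.
Fixed product = 63. Need 63 × O ≤ 243, so O ≤ 243/63 = 3.86.
Maximum integer Occurrence rating = 3 (gives RPN 189; O=4 would give 252 > 243).

3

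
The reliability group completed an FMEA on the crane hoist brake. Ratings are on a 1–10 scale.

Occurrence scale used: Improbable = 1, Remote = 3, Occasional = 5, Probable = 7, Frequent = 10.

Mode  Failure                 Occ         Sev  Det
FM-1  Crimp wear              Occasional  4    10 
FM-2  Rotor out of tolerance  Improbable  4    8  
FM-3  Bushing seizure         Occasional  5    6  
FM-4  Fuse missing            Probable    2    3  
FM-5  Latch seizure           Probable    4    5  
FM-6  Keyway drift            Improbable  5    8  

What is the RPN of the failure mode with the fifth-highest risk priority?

RPN = Severity × Occurrence × Detection:
  FM-1: 4 × 5 × 10 = 200
  FM-2: 4 × 1 × 8 = 32
  FM-3: 5 × 5 × 6 = 150
  FM-4: 2 × 7 × 3 = 42
  FM-5: 4 × 7 × 5 = 140
  FM-6: 5 × 1 × 8 = 40
Sorted descending: 200, 150, 140, 42, 40, 32.
The fifth-highest RPN is 40 (FM-6).

40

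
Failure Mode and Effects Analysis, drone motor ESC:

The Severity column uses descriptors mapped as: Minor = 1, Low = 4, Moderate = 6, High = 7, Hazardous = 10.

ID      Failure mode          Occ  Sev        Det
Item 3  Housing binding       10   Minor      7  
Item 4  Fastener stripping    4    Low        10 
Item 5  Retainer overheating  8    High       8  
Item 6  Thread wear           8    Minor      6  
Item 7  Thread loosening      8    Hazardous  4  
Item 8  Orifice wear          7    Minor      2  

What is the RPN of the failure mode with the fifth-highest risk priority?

RPN = Severity × Occurrence × Detection:
  Item 3: 1 × 10 × 7 = 70
  Item 4: 4 × 4 × 10 = 160
  Item 5: 7 × 8 × 8 = 448
  Item 6: 1 × 8 × 6 = 48
  Item 7: 10 × 8 × 4 = 320
  Item 8: 1 × 7 × 2 = 14
Sorted descending: 448, 320, 160, 70, 48, 14.
The fifth-highest RPN is 48 (Item 6).

48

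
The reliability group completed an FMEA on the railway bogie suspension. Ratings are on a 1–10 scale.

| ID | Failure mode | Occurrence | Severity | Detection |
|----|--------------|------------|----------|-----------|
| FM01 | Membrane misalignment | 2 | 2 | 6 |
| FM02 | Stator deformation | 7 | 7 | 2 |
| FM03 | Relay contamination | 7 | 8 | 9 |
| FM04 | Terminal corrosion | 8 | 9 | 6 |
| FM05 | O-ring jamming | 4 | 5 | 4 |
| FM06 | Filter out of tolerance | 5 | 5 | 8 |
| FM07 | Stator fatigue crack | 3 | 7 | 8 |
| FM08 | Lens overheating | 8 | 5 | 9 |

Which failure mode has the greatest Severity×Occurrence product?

FM04

Criticality = Severity × Occurrence:
  FM01: 2 × 2 = 4
  FM02: 7 × 7 = 49
  FM03: 8 × 7 = 56
  FM04: 9 × 8 = 72
  FM05: 5 × 4 = 20
  FM06: 5 × 5 = 25
  FM07: 7 × 3 = 21
  FM08: 5 × 8 = 40
Highest criticality is 72 → FM04.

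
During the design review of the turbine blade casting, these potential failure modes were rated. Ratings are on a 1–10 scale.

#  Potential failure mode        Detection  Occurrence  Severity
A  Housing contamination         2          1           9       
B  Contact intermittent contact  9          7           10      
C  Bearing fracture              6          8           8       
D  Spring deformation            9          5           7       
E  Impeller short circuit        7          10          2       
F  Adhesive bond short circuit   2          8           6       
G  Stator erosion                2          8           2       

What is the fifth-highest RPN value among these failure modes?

96

RPN = Severity × Occurrence × Detection:
  A: 9 × 1 × 2 = 18
  B: 10 × 7 × 9 = 630
  C: 8 × 8 × 6 = 384
  D: 7 × 5 × 9 = 315
  E: 2 × 10 × 7 = 140
  F: 6 × 8 × 2 = 96
  G: 2 × 8 × 2 = 32
Sorted descending: 630, 384, 315, 140, 96, 32, 18.
The fifth-highest RPN is 96 (F).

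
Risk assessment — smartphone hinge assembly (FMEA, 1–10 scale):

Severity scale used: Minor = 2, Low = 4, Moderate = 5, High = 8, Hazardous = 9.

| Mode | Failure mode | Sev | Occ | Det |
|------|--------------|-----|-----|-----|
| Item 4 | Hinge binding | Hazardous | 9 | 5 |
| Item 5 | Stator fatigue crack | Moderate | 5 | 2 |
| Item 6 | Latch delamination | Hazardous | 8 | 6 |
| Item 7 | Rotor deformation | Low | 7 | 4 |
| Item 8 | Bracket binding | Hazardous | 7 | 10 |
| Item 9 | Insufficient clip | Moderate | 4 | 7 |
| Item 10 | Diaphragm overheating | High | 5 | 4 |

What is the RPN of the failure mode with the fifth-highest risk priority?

140

RPN = Severity × Occurrence × Detection:
  Item 4: 9 × 9 × 5 = 405
  Item 5: 5 × 5 × 2 = 50
  Item 6: 9 × 8 × 6 = 432
  Item 7: 4 × 7 × 4 = 112
  Item 8: 9 × 7 × 10 = 630
  Item 9: 5 × 4 × 7 = 140
  Item 10: 8 × 5 × 4 = 160
Sorted descending: 630, 432, 405, 160, 140, 112, 50.
The fifth-highest RPN is 140 (Item 9).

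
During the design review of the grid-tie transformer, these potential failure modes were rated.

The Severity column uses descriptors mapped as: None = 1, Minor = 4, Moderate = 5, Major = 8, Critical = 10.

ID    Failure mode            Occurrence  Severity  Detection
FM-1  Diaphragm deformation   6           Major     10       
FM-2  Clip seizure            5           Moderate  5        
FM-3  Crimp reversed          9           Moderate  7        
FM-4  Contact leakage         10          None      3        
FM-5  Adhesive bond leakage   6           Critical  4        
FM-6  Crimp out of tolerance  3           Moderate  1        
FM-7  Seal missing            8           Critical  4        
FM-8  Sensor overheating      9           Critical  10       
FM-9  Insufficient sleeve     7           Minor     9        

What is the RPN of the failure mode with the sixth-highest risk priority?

240

RPN = Severity × Occurrence × Detection:
  FM-1: 8 × 6 × 10 = 480
  FM-2: 5 × 5 × 5 = 125
  FM-3: 5 × 9 × 7 = 315
  FM-4: 1 × 10 × 3 = 30
  FM-5: 10 × 6 × 4 = 240
  FM-6: 5 × 3 × 1 = 15
  FM-7: 10 × 8 × 4 = 320
  FM-8: 10 × 9 × 10 = 900
  FM-9: 4 × 7 × 9 = 252
Sorted descending: 900, 480, 320, 315, 252, 240, 125, 30, 15.
The sixth-highest RPN is 240 (FM-5).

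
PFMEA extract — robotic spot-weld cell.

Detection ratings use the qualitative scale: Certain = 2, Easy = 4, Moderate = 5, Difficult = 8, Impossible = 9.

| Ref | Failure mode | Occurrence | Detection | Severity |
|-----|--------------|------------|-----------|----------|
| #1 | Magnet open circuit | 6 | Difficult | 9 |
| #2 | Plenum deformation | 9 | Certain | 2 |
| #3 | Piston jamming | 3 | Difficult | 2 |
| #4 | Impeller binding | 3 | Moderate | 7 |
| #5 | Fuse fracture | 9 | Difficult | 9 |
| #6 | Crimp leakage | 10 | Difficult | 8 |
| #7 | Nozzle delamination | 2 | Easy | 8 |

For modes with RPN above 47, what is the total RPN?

1937

RPN = Severity × Occurrence × Detection:
  #1: 9 × 6 × 8 = 432
  #2: 2 × 9 × 2 = 36
  #3: 2 × 3 × 8 = 48
  #4: 7 × 3 × 5 = 105
  #5: 9 × 9 × 8 = 648
  #6: 8 × 10 × 8 = 640
  #7: 8 × 2 × 4 = 64
RPN > 47: #1 (432), #3 (48), #4 (105), #5 (648), #6 (640), #7 (64).
Sum: 432 + 48 + 105 + 648 + 640 + 64 = 1937.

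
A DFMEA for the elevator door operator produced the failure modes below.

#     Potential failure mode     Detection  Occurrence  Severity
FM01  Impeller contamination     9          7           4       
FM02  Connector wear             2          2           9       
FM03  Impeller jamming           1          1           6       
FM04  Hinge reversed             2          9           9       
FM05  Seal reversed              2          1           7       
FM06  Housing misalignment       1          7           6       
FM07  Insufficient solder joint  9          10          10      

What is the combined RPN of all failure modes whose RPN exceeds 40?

1356

RPN = Severity × Occurrence × Detection:
  FM01: 4 × 7 × 9 = 252
  FM02: 9 × 2 × 2 = 36
  FM03: 6 × 1 × 1 = 6
  FM04: 9 × 9 × 2 = 162
  FM05: 7 × 1 × 2 = 14
  FM06: 6 × 7 × 1 = 42
  FM07: 10 × 10 × 9 = 900
RPN > 40: FM01 (252), FM04 (162), FM06 (42), FM07 (900).
Sum: 252 + 162 + 42 + 900 = 1356.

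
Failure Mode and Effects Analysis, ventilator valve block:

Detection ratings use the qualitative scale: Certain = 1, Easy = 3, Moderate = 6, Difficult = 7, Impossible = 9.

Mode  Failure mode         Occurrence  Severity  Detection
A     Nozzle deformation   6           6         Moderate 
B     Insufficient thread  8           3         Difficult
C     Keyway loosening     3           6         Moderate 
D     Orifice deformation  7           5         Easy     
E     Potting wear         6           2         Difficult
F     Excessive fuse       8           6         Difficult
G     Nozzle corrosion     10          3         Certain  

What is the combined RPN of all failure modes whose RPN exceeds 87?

RPN = Severity × Occurrence × Detection:
  A: 6 × 6 × 6 = 216
  B: 3 × 8 × 7 = 168
  C: 6 × 3 × 6 = 108
  D: 5 × 7 × 3 = 105
  E: 2 × 6 × 7 = 84
  F: 6 × 8 × 7 = 336
  G: 3 × 10 × 1 = 30
RPN > 87: A (216), B (168), C (108), D (105), F (336).
Sum: 216 + 168 + 108 + 105 + 336 = 933.

933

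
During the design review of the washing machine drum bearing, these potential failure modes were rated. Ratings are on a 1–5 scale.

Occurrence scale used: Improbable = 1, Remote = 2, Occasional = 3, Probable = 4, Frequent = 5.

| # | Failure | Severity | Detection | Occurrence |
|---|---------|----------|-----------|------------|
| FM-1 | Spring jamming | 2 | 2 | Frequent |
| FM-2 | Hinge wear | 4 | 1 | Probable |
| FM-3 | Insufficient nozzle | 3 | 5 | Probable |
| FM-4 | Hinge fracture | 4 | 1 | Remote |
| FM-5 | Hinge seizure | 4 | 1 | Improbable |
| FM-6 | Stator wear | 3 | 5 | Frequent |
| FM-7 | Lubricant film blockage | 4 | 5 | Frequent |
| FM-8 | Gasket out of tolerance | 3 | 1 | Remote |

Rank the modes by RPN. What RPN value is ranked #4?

20

RPN = Severity × Occurrence × Detection:
  FM-1: 2 × 5 × 2 = 20
  FM-2: 4 × 4 × 1 = 16
  FM-3: 3 × 4 × 5 = 60
  FM-4: 4 × 2 × 1 = 8
  FM-5: 4 × 1 × 1 = 4
  FM-6: 3 × 5 × 5 = 75
  FM-7: 4 × 5 × 5 = 100
  FM-8: 3 × 2 × 1 = 6
Sorted descending: 100, 75, 60, 20, 16, 8, 6, 4.
The fourth-highest RPN is 20 (FM-1).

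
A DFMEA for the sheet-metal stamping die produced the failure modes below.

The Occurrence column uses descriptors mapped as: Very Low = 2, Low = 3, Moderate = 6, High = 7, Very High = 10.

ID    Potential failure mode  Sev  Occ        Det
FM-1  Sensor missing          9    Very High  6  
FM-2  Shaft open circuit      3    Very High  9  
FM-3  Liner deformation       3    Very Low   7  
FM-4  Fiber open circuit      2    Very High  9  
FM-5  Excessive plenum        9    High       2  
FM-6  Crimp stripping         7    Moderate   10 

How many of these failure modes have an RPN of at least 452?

1

RPN = Severity × Occurrence × Detection:
  FM-1: 9 × 10 × 6 = 540
  FM-2: 3 × 10 × 9 = 270
  FM-3: 3 × 2 × 7 = 42
  FM-4: 2 × 10 × 9 = 180
  FM-5: 9 × 7 × 2 = 126
  FM-6: 7 × 6 × 10 = 420
Modes with RPN ≥ 452: FM-1 (540) → 1.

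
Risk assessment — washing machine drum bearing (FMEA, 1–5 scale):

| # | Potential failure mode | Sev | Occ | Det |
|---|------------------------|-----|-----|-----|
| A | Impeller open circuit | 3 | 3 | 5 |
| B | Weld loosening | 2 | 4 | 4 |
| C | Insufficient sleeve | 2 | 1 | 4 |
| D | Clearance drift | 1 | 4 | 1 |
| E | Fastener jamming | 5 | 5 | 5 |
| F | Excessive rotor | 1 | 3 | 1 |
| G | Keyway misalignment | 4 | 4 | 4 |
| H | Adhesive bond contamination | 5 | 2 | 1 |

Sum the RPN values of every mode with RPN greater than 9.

276

RPN = Severity × Occurrence × Detection:
  A: 3 × 3 × 5 = 45
  B: 2 × 4 × 4 = 32
  C: 2 × 1 × 4 = 8
  D: 1 × 4 × 1 = 4
  E: 5 × 5 × 5 = 125
  F: 1 × 3 × 1 = 3
  G: 4 × 4 × 4 = 64
  H: 5 × 2 × 1 = 10
RPN > 9: A (45), B (32), E (125), G (64), H (10).
Sum: 45 + 32 + 125 + 64 + 10 = 276.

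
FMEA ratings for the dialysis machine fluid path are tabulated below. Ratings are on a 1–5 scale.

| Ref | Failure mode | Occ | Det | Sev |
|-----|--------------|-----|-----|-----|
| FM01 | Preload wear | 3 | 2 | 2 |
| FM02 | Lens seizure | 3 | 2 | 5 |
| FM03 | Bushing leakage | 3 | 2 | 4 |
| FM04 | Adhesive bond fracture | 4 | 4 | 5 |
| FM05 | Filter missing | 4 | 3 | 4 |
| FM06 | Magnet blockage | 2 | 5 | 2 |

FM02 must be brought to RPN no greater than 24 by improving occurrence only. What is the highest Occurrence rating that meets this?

2

FM02: S=5, O=3, D=2 → current RPN = 30.
Fixed product = 10. Need 10 × O ≤ 24, so O ≤ 24/10 = 2.40.
Maximum integer Occurrence rating = 2 (gives RPN 20; O=3 would give 30 > 24).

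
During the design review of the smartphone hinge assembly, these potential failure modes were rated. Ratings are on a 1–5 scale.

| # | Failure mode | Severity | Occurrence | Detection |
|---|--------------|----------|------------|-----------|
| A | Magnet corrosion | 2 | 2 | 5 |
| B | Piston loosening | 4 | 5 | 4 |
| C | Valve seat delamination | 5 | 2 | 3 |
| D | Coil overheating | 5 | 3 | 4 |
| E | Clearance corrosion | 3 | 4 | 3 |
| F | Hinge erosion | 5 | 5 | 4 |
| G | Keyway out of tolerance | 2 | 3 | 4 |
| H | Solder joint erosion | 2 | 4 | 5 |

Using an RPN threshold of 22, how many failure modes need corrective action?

RPN = Severity × Occurrence × Detection:
  A: 2 × 2 × 5 = 20
  B: 4 × 5 × 4 = 80
  C: 5 × 2 × 3 = 30
  D: 5 × 3 × 4 = 60
  E: 3 × 4 × 3 = 36
  F: 5 × 5 × 4 = 100
  G: 2 × 3 × 4 = 24
  H: 2 × 4 × 5 = 40
Modes with RPN ≥ 22: B (80), C (30), D (60), E (36), F (100), G (24), H (40) → 7.

7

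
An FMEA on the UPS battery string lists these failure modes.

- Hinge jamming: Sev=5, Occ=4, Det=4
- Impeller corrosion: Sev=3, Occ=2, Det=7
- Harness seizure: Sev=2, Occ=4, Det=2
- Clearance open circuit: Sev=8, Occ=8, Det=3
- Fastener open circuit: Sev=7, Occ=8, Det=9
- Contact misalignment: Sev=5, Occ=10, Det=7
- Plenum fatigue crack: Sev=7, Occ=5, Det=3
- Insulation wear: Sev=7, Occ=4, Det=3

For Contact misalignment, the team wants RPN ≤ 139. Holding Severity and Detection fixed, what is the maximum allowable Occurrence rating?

Contact misalignment: S=5, O=10, D=7 → current RPN = 350.
Fixed product = 35. Need 35 × O ≤ 139, so O ≤ 139/35 = 3.97.
Maximum integer Occurrence rating = 3 (gives RPN 105; O=4 would give 140 > 139).

3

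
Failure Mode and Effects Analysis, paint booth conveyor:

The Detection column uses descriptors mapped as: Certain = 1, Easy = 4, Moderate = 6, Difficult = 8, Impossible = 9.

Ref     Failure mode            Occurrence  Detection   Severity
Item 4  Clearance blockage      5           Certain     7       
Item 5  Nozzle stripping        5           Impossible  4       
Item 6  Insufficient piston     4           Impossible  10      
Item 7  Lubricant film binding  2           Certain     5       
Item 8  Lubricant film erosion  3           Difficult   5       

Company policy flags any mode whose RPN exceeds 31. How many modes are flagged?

RPN = Severity × Occurrence × Detection:
  Item 4: 7 × 5 × 1 = 35
  Item 5: 4 × 5 × 9 = 180
  Item 6: 10 × 4 × 9 = 360
  Item 7: 5 × 2 × 1 = 10
  Item 8: 5 × 3 × 8 = 120
Modes with RPN > 31: Item 4 (35), Item 5 (180), Item 6 (360), Item 8 (120) → 4.

4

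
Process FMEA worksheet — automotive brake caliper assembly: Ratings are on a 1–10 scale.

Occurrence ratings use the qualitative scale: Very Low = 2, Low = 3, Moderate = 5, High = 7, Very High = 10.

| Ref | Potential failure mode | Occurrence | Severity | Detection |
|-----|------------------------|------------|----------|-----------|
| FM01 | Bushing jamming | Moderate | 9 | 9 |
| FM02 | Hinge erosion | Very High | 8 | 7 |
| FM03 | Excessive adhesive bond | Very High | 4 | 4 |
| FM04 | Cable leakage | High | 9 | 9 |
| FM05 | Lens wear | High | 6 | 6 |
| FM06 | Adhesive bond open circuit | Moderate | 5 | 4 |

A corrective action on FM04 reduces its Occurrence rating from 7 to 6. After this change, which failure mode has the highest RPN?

FM02

RPN = Severity × Occurrence × Detection:
  FM01: 9 × 5 × 9 = 405
  FM02: 8 × 10 × 7 = 560
  FM03: 4 × 10 × 4 = 160
  FM04: 9 × 7 × 9 = 567
  FM05: 6 × 7 × 6 = 252
  FM06: 5 × 5 × 4 = 100
After action: FM04 → 9 × 6 × 9 = 486.
Revised RPNs: FM02=560, FM04=486, FM01=405, FM05=252, FM03=160, FM06=100.
Highest is now FM02 (560).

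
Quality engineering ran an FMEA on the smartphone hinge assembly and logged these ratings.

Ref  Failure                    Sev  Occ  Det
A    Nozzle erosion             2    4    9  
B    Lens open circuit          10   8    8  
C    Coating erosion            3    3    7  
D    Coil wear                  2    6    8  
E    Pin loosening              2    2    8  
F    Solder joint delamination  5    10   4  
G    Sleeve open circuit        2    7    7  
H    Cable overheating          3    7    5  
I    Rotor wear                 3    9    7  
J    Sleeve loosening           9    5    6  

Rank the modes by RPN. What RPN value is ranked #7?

RPN = Severity × Occurrence × Detection:
  A: 2 × 4 × 9 = 72
  B: 10 × 8 × 8 = 640
  C: 3 × 3 × 7 = 63
  D: 2 × 6 × 8 = 96
  E: 2 × 2 × 8 = 32
  F: 5 × 10 × 4 = 200
  G: 2 × 7 × 7 = 98
  H: 3 × 7 × 5 = 105
  I: 3 × 9 × 7 = 189
  J: 9 × 5 × 6 = 270
Sorted descending: 640, 270, 200, 189, 105, 98, 96, 72, 63, 32.
The seventh-highest RPN is 96 (D).

96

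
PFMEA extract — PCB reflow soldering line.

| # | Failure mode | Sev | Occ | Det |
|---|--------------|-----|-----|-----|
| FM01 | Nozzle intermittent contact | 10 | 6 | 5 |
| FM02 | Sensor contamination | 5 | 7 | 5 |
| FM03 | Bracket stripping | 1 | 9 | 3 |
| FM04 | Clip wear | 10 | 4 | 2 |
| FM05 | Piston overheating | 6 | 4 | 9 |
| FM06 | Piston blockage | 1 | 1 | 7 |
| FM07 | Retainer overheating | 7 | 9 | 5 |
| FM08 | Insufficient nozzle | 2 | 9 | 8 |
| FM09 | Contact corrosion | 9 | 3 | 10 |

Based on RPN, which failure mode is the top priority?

FM07

RPN = Severity × Occurrence × Detection:
  FM01: 10 × 6 × 5 = 300
  FM02: 5 × 7 × 5 = 175
  FM03: 1 × 9 × 3 = 27
  FM04: 10 × 4 × 2 = 80
  FM05: 6 × 4 × 9 = 216
  FM06: 1 × 1 × 7 = 7
  FM07: 7 × 9 × 5 = 315
  FM08: 2 × 9 × 8 = 144
  FM09: 9 × 3 × 10 = 270
Highest RPN is 315 → FM07.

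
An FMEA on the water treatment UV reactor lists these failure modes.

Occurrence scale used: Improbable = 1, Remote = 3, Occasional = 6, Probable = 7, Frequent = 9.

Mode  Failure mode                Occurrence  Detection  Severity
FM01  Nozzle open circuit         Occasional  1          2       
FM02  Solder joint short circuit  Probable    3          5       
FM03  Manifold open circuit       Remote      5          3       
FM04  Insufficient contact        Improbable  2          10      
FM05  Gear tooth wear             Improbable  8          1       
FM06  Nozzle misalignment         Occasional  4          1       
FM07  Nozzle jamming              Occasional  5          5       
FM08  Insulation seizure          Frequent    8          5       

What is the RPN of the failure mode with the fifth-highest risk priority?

24

RPN = Severity × Occurrence × Detection:
  FM01: 2 × 6 × 1 = 12
  FM02: 5 × 7 × 3 = 105
  FM03: 3 × 3 × 5 = 45
  FM04: 10 × 1 × 2 = 20
  FM05: 1 × 1 × 8 = 8
  FM06: 1 × 6 × 4 = 24
  FM07: 5 × 6 × 5 = 150
  FM08: 5 × 9 × 8 = 360
Sorted descending: 360, 150, 105, 45, 24, 20, 12, 8.
The fifth-highest RPN is 24 (FM06).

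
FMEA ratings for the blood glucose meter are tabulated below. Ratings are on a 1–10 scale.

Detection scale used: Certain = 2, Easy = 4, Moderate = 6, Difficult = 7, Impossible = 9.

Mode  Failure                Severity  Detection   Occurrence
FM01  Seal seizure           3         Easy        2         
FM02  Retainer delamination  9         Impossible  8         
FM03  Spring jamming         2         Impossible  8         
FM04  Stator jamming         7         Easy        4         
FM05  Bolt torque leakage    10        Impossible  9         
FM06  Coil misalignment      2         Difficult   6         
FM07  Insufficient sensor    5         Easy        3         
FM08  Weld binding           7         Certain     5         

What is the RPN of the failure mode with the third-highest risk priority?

144

RPN = Severity × Occurrence × Detection:
  FM01: 3 × 2 × 4 = 24
  FM02: 9 × 8 × 9 = 648
  FM03: 2 × 8 × 9 = 144
  FM04: 7 × 4 × 4 = 112
  FM05: 10 × 9 × 9 = 810
  FM06: 2 × 6 × 7 = 84
  FM07: 5 × 3 × 4 = 60
  FM08: 7 × 5 × 2 = 70
Sorted descending: 810, 648, 144, 112, 84, 70, 60, 24.
The third-highest RPN is 144 (FM03).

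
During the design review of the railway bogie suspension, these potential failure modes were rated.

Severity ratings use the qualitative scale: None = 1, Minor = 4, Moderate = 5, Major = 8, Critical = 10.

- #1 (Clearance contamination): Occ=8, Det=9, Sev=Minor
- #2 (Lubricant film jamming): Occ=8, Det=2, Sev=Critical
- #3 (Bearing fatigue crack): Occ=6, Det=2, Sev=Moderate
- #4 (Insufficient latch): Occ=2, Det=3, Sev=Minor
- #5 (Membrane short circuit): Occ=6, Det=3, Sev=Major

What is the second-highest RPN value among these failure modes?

RPN = Severity × Occurrence × Detection:
  #1: 4 × 8 × 9 = 288
  #2: 10 × 8 × 2 = 160
  #3: 5 × 6 × 2 = 60
  #4: 4 × 2 × 3 = 24
  #5: 8 × 6 × 3 = 144
Sorted descending: 288, 160, 144, 60, 24.
The second-highest RPN is 160 (#2).

160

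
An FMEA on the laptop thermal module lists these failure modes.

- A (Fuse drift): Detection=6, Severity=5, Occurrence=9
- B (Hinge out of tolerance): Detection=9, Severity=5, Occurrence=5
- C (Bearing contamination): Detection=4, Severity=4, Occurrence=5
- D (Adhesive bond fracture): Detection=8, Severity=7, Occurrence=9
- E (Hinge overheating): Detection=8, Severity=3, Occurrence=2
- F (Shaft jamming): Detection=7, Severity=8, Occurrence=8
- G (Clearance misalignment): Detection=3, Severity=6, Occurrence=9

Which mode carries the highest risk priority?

RPN = Severity × Occurrence × Detection:
  A: 5 × 9 × 6 = 270
  B: 5 × 5 × 9 = 225
  C: 4 × 5 × 4 = 80
  D: 7 × 9 × 8 = 504
  E: 3 × 2 × 8 = 48
  F: 8 × 8 × 7 = 448
  G: 6 × 9 × 3 = 162
Highest RPN is 504 → D.

D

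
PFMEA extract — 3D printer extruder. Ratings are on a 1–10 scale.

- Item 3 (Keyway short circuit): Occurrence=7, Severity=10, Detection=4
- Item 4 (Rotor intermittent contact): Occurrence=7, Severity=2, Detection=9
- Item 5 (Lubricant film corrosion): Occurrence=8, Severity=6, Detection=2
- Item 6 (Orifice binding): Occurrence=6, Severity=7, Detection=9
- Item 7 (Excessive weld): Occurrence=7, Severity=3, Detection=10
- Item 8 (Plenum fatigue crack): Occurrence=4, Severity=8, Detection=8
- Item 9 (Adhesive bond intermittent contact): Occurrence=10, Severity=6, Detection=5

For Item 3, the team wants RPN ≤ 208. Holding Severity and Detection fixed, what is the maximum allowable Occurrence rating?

Item 3: S=10, O=7, D=4 → current RPN = 280.
Fixed product = 40. Need 40 × O ≤ 208, so O ≤ 208/40 = 5.20.
Maximum integer Occurrence rating = 5 (gives RPN 200; O=6 would give 240 > 208).

5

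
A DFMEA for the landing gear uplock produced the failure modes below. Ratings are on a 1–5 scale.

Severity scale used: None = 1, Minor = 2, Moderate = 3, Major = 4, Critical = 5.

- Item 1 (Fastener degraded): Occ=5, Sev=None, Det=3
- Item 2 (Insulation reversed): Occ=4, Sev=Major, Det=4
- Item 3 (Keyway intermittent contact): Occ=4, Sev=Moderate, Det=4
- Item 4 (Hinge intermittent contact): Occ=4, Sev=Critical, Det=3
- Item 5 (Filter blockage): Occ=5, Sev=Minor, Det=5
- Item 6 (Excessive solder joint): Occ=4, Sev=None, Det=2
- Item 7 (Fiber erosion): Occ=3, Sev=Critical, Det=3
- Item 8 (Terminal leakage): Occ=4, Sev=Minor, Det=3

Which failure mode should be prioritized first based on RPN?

RPN = Severity × Occurrence × Detection:
  Item 1: 1 × 5 × 3 = 15
  Item 2: 4 × 4 × 4 = 64
  Item 3: 3 × 4 × 4 = 48
  Item 4: 5 × 4 × 3 = 60
  Item 5: 2 × 5 × 5 = 50
  Item 6: 1 × 4 × 2 = 8
  Item 7: 5 × 3 × 3 = 45
  Item 8: 2 × 4 × 3 = 24
Highest RPN is 64 → Item 2.

Item 2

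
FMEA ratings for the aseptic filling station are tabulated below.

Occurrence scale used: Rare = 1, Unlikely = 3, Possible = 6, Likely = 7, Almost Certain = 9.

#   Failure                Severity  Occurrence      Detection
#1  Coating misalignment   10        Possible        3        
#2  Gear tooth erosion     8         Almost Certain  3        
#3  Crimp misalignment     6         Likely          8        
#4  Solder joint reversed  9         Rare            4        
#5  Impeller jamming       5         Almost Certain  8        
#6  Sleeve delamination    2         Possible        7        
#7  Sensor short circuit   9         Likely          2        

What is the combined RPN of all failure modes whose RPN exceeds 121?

RPN = Severity × Occurrence × Detection:
  #1: 10 × 6 × 3 = 180
  #2: 8 × 9 × 3 = 216
  #3: 6 × 7 × 8 = 336
  #4: 9 × 1 × 4 = 36
  #5: 5 × 9 × 8 = 360
  #6: 2 × 6 × 7 = 84
  #7: 9 × 7 × 2 = 126
RPN > 121: #1 (180), #2 (216), #3 (336), #5 (360), #7 (126).
Sum: 180 + 216 + 336 + 360 + 126 = 1218.

1218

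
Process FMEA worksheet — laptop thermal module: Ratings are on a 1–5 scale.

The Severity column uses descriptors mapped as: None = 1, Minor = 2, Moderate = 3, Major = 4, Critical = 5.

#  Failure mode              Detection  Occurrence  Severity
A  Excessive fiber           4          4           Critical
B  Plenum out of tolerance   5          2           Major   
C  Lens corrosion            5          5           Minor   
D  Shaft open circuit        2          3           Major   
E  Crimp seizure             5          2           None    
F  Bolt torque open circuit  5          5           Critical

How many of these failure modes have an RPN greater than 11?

RPN = Severity × Occurrence × Detection:
  A: 5 × 4 × 4 = 80
  B: 4 × 2 × 5 = 40
  C: 2 × 5 × 5 = 50
  D: 4 × 3 × 2 = 24
  E: 1 × 2 × 5 = 10
  F: 5 × 5 × 5 = 125
Modes with RPN > 11: A (80), B (40), C (50), D (24), F (125) → 5.

5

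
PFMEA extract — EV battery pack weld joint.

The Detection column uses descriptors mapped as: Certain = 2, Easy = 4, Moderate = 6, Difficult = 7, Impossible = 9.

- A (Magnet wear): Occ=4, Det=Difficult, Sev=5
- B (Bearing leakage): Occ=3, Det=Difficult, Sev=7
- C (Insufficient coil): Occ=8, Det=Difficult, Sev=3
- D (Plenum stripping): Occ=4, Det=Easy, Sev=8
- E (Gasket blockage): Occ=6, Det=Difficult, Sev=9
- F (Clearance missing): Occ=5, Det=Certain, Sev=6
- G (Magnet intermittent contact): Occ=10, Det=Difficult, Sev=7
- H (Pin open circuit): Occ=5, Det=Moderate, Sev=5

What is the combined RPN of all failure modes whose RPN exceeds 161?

RPN = Severity × Occurrence × Detection:
  A: 5 × 4 × 7 = 140
  B: 7 × 3 × 7 = 147
  C: 3 × 8 × 7 = 168
  D: 8 × 4 × 4 = 128
  E: 9 × 6 × 7 = 378
  F: 6 × 5 × 2 = 60
  G: 7 × 10 × 7 = 490
  H: 5 × 5 × 6 = 150
RPN > 161: C (168), E (378), G (490).
Sum: 168 + 378 + 490 = 1036.

1036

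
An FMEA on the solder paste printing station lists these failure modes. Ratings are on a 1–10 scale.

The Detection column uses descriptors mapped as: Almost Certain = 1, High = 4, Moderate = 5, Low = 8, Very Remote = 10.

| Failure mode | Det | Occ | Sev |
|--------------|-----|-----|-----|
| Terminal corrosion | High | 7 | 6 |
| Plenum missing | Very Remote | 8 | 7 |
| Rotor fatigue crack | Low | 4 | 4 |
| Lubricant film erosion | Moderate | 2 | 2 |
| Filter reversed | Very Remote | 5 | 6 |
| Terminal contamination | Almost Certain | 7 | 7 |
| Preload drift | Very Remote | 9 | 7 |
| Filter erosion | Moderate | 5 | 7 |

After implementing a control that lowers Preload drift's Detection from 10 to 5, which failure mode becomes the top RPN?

Plenum missing

RPN = Severity × Occurrence × Detection:
  Terminal corrosion: 6 × 7 × 4 = 168
  Plenum missing: 7 × 8 × 10 = 560
  Rotor fatigue crack: 4 × 4 × 8 = 128
  Lubricant film erosion: 2 × 2 × 5 = 20
  Filter reversed: 6 × 5 × 10 = 300
  Terminal contamination: 7 × 7 × 1 = 49
  Preload drift: 7 × 9 × 10 = 630
  Filter erosion: 7 × 5 × 5 = 175
After action: Preload drift → 7 × 9 × 5 = 315.
Revised RPNs: Plenum missing=560, Preload drift=315, Filter reversed=300, Filter erosion=175, Terminal corrosion=168, Rotor fatigue crack=128, Terminal contamination=49, Lubricant film erosion=20.
Highest is now Plenum missing (560).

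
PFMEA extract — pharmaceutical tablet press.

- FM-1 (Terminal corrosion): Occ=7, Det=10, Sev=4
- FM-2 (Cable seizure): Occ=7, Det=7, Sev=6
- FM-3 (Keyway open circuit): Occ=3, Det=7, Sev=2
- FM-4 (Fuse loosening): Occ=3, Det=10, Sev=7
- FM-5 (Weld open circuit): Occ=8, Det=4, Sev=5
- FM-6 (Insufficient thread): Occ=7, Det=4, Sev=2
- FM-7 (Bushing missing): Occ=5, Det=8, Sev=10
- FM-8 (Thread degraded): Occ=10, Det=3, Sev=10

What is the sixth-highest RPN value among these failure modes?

RPN = Severity × Occurrence × Detection:
  FM-1: 4 × 7 × 10 = 280
  FM-2: 6 × 7 × 7 = 294
  FM-3: 2 × 3 × 7 = 42
  FM-4: 7 × 3 × 10 = 210
  FM-5: 5 × 8 × 4 = 160
  FM-6: 2 × 7 × 4 = 56
  FM-7: 10 × 5 × 8 = 400
  FM-8: 10 × 10 × 3 = 300
Sorted descending: 400, 300, 294, 280, 210, 160, 56, 42.
The sixth-highest RPN is 160 (FM-5).

160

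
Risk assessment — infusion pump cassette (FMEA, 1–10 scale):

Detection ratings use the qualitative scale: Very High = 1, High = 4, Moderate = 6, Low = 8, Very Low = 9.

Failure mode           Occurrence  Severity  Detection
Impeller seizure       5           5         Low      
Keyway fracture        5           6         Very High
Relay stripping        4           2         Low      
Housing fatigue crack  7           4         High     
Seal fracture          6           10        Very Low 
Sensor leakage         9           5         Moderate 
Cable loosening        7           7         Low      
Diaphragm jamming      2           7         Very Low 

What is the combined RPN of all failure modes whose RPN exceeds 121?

1528

RPN = Severity × Occurrence × Detection:
  Impeller seizure: 5 × 5 × 8 = 200
  Keyway fracture: 6 × 5 × 1 = 30
  Relay stripping: 2 × 4 × 8 = 64
  Housing fatigue crack: 4 × 7 × 4 = 112
  Seal fracture: 10 × 6 × 9 = 540
  Sensor leakage: 5 × 9 × 6 = 270
  Cable loosening: 7 × 7 × 8 = 392
  Diaphragm jamming: 7 × 2 × 9 = 126
RPN > 121: Impeller seizure (200), Seal fracture (540), Sensor leakage (270), Cable loosening (392), Diaphragm jamming (126).
Sum: 200 + 540 + 270 + 392 + 126 = 1528.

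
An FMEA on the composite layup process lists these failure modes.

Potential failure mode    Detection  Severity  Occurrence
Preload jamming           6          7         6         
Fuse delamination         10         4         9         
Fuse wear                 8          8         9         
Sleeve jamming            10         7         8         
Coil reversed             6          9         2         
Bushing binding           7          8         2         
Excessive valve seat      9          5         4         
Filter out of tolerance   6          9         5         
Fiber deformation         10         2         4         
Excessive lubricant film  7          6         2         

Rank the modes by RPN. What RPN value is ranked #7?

RPN = Severity × Occurrence × Detection:
  Preload jamming: 7 × 6 × 6 = 252
  Fuse delamination: 4 × 9 × 10 = 360
  Fuse wear: 8 × 9 × 8 = 576
  Sleeve jamming: 7 × 8 × 10 = 560
  Coil reversed: 9 × 2 × 6 = 108
  Bushing binding: 8 × 2 × 7 = 112
  Excessive valve seat: 5 × 4 × 9 = 180
  Filter out of tolerance: 9 × 5 × 6 = 270
  Fiber deformation: 2 × 4 × 10 = 80
  Excessive lubricant film: 6 × 2 × 7 = 84
Sorted descending: 576, 560, 360, 270, 252, 180, 112, 108, 84, 80.
The seventh-highest RPN is 112 (Bushing binding).

112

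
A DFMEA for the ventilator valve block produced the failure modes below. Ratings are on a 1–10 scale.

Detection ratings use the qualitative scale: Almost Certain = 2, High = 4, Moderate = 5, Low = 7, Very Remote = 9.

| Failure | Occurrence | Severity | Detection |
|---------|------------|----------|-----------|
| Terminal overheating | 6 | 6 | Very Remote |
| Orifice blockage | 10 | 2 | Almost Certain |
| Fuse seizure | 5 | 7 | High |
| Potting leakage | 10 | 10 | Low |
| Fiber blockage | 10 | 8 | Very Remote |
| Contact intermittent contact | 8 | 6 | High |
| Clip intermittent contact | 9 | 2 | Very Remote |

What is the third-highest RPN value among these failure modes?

RPN = Severity × Occurrence × Detection:
  Terminal overheating: 6 × 6 × 9 = 324
  Orifice blockage: 2 × 10 × 2 = 40
  Fuse seizure: 7 × 5 × 4 = 140
  Potting leakage: 10 × 10 × 7 = 700
  Fiber blockage: 8 × 10 × 9 = 720
  Contact intermittent contact: 6 × 8 × 4 = 192
  Clip intermittent contact: 2 × 9 × 9 = 162
Sorted descending: 720, 700, 324, 192, 162, 140, 40.
The third-highest RPN is 324 (Terminal overheating).

324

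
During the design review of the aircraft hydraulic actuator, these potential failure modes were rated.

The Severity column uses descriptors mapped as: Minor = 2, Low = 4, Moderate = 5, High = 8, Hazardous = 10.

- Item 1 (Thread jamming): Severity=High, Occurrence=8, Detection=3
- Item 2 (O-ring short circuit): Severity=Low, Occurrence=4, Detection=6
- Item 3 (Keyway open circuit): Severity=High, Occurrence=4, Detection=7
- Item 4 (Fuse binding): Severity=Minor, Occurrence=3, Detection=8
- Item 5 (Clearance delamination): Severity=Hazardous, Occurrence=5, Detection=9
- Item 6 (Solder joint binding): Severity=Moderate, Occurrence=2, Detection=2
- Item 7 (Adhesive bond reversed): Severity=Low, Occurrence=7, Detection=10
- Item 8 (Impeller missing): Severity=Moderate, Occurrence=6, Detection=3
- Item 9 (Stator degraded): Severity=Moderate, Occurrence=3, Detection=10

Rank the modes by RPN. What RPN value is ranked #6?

96

RPN = Severity × Occurrence × Detection:
  Item 1: 8 × 8 × 3 = 192
  Item 2: 4 × 4 × 6 = 96
  Item 3: 8 × 4 × 7 = 224
  Item 4: 2 × 3 × 8 = 48
  Item 5: 10 × 5 × 9 = 450
  Item 6: 5 × 2 × 2 = 20
  Item 7: 4 × 7 × 10 = 280
  Item 8: 5 × 6 × 3 = 90
  Item 9: 5 × 3 × 10 = 150
Sorted descending: 450, 280, 224, 192, 150, 96, 90, 48, 20.
The sixth-highest RPN is 96 (Item 2).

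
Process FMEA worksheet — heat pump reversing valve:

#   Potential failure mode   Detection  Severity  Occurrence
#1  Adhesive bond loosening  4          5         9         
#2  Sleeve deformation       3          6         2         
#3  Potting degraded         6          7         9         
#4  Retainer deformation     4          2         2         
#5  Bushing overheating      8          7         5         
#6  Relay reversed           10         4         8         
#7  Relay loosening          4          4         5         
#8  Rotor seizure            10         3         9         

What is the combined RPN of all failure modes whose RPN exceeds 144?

1428

RPN = Severity × Occurrence × Detection:
  #1: 5 × 9 × 4 = 180
  #2: 6 × 2 × 3 = 36
  #3: 7 × 9 × 6 = 378
  #4: 2 × 2 × 4 = 16
  #5: 7 × 5 × 8 = 280
  #6: 4 × 8 × 10 = 320
  #7: 4 × 5 × 4 = 80
  #8: 3 × 9 × 10 = 270
RPN > 144: #1 (180), #3 (378), #5 (280), #6 (320), #8 (270).
Sum: 180 + 378 + 280 + 320 + 270 = 1428.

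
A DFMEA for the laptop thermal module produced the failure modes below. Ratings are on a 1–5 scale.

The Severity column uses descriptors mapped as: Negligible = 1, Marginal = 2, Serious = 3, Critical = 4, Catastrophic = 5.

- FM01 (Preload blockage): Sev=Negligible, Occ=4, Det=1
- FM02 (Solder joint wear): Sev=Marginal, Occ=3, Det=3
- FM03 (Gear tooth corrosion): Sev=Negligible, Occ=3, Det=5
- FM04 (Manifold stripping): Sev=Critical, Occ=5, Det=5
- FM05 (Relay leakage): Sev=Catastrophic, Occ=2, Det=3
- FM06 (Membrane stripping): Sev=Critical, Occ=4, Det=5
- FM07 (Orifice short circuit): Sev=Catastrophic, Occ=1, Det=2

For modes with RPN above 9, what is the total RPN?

253

RPN = Severity × Occurrence × Detection:
  FM01: 1 × 4 × 1 = 4
  FM02: 2 × 3 × 3 = 18
  FM03: 1 × 3 × 5 = 15
  FM04: 4 × 5 × 5 = 100
  FM05: 5 × 2 × 3 = 30
  FM06: 4 × 4 × 5 = 80
  FM07: 5 × 1 × 2 = 10
RPN > 9: FM02 (18), FM03 (15), FM04 (100), FM05 (30), FM06 (80), FM07 (10).
Sum: 18 + 15 + 100 + 30 + 80 + 10 = 253.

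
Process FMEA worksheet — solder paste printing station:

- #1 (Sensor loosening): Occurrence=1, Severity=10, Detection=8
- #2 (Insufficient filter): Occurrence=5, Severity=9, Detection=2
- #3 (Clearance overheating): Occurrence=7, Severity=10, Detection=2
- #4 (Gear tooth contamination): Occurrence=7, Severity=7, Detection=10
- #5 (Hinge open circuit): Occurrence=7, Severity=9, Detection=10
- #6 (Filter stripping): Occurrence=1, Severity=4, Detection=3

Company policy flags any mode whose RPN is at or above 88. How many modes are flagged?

RPN = Severity × Occurrence × Detection:
  #1: 10 × 1 × 8 = 80
  #2: 9 × 5 × 2 = 90
  #3: 10 × 7 × 2 = 140
  #4: 7 × 7 × 10 = 490
  #5: 9 × 7 × 10 = 630
  #6: 4 × 1 × 3 = 12
Modes with RPN ≥ 88: #2 (90), #3 (140), #4 (490), #5 (630) → 4.

4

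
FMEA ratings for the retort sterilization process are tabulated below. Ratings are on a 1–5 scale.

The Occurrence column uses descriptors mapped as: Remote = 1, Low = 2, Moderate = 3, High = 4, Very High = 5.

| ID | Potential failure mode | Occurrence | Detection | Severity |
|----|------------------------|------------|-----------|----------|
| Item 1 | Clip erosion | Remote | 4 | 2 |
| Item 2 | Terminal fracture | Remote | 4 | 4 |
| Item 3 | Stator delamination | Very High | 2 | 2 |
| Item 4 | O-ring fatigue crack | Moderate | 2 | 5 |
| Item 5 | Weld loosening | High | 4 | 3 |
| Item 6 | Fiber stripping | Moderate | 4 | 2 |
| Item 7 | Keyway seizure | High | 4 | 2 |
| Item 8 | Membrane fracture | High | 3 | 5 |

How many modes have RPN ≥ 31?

RPN = Severity × Occurrence × Detection:
  Item 1: 2 × 1 × 4 = 8
  Item 2: 4 × 1 × 4 = 16
  Item 3: 2 × 5 × 2 = 20
  Item 4: 5 × 3 × 2 = 30
  Item 5: 3 × 4 × 4 = 48
  Item 6: 2 × 3 × 4 = 24
  Item 7: 2 × 4 × 4 = 32
  Item 8: 5 × 4 × 3 = 60
Modes with RPN ≥ 31: Item 5 (48), Item 7 (32), Item 8 (60) → 3.

3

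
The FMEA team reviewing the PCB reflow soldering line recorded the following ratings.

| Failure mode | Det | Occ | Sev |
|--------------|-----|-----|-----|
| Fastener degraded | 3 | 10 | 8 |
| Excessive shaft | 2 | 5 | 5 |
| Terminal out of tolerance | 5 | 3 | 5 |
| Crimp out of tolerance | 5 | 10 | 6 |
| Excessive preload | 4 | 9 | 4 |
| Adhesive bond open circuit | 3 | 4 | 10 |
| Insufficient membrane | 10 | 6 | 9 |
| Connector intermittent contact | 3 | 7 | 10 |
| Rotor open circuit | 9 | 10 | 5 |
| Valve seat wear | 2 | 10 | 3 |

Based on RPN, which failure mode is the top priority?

RPN = Severity × Occurrence × Detection:
  Fastener degraded: 8 × 10 × 3 = 240
  Excessive shaft: 5 × 5 × 2 = 50
  Terminal out of tolerance: 5 × 3 × 5 = 75
  Crimp out of tolerance: 6 × 10 × 5 = 300
  Excessive preload: 4 × 9 × 4 = 144
  Adhesive bond open circuit: 10 × 4 × 3 = 120
  Insufficient membrane: 9 × 6 × 10 = 540
  Connector intermittent contact: 10 × 7 × 3 = 210
  Rotor open circuit: 5 × 10 × 9 = 450
  Valve seat wear: 3 × 10 × 2 = 60
Highest RPN is 540 → Insufficient membrane.

Insufficient membrane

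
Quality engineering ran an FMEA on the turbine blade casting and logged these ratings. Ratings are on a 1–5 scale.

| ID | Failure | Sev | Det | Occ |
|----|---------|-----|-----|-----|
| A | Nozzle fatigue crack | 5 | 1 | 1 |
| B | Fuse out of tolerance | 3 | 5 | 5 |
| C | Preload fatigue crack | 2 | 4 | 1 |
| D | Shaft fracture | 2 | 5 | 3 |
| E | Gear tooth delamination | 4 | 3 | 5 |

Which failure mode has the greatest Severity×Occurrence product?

Criticality = Severity × Occurrence:
  A: 5 × 1 = 5
  B: 3 × 5 = 15
  C: 2 × 1 = 2
  D: 2 × 3 = 6
  E: 4 × 5 = 20
Highest criticality is 20 → E.

E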